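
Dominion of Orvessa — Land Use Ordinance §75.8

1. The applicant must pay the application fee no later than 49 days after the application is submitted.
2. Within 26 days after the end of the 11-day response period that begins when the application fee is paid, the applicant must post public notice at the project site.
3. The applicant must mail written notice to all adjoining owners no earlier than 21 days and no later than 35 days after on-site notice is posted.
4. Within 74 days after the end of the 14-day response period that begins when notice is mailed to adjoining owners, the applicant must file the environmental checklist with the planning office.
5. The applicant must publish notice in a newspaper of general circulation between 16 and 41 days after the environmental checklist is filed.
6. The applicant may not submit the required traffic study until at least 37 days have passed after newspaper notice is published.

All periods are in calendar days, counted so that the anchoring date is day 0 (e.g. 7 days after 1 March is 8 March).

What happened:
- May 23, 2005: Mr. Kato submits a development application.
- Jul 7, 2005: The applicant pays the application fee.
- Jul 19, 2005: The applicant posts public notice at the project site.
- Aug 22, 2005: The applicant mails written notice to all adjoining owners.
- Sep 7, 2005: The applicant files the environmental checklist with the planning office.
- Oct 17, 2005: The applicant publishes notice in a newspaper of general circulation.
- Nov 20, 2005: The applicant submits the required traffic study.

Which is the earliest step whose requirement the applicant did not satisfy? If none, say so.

Step 6

Step 1 — counting 49 days from May 23, 2005 (when the application is submitted) gives a deadline of Jul 11, 2005; completed Jul 7, 2005, before the deadline.
Step 2 — counting 26 days from Jul 18, 2005 (end of the 11-day response period, which began when the application fee is paid on Jul 7, 2005) gives a deadline of Aug 13, 2005; done Jul 19, 2005 — timely.
Step 3 — 21 and 35 days from Jul 19, 2005 (when on-site notice is posted) are Aug 9, 2005 and Aug 23, 2005 respectively; done Aug 22, 2005 — within the window.
Step 4 — counting 74 days from Sep 5, 2005 (end of the 14-day response period, which began when notice is mailed to adjoining owners on Aug 22, 2005) gives a deadline of Nov 18, 2005; done Sep 7, 2005 — timely.
Step 5 — 16 and 41 days from Sep 7, 2005 (when the environmental checklist is filed) are Sep 23, 2005 and Oct 18, 2005 respectively; Oct 17, 2005 falls inside that range.
Step 6 — must wait 37 days from Oct 17, 2005 (when newspaper notice is published), so not before Nov 23, 2005; acted on Nov 20, 2005, 3 days prematurely.
No need to go further; step 6 was not satisfied.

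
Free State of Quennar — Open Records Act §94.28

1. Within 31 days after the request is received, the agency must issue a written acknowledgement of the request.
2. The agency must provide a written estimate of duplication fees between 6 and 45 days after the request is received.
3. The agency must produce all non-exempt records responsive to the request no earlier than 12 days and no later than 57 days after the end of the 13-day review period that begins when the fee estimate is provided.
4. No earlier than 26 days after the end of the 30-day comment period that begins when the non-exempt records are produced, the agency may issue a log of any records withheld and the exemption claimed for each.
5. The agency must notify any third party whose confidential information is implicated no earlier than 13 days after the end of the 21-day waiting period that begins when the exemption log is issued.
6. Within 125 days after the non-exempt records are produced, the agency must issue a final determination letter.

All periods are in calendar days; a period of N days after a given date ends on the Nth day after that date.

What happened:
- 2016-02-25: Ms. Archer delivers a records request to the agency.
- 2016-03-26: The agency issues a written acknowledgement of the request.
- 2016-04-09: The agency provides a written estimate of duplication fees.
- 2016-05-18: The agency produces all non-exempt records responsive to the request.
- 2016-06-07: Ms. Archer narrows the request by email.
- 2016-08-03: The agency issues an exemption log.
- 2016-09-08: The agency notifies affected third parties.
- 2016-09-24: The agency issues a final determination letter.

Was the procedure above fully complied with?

No

Step 1: 31 days after 2016-02-25 (when the request is received) is 2016-03-27; done 2016-03-26 — timely.
Step 2: the window is 6–45 days after 2016-02-25 (when the request is received), so 2016-03-02 through 2016-04-10; done 2016-04-09 — within the window.
Step 3: the window is 12–57 days after 2016-04-22 (end of the 13-day review period, which began when the fee estimate is provided on 2016-04-09), so 2016-05-04 through 2016-06-18; done 2016-05-18, which is between those dates.
Step 4: the earliest permitted date is 26 days after 2016-06-17 (end of the 30-day comment period, which began when the non-exempt records are produced on 2016-05-18), i.e. 2016-07-13; done 2016-08-03, after the minimum wait.
Step 5: the earliest permitted date is 13 days after 2016-08-24 (end of the 21-day waiting period, which began when the exemption log is issued on 2016-08-03), i.e. 2016-09-06; 2016-09-08 is on or after that date.
Step 6: 125 days after 2016-05-18 (when the non-exempt records are produced) is 2016-09-20; 2016-09-24 misses that deadline by 4 days.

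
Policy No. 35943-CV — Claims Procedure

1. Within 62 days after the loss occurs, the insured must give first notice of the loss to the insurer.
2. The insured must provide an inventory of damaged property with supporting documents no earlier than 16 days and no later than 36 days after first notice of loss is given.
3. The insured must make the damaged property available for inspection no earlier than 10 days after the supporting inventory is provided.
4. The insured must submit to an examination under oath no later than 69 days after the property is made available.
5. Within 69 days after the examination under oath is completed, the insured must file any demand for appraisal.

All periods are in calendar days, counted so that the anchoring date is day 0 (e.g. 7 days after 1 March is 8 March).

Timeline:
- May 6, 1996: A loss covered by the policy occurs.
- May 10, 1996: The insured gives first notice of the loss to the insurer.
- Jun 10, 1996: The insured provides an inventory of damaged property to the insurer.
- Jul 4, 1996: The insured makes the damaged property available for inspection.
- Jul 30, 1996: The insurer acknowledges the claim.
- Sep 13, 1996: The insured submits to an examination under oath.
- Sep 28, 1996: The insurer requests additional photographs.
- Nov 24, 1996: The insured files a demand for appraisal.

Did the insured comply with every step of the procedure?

No

(1) due by May 6, 1996 + 62 days = Jul 7, 1996; completed May 10, 1996, before the deadline.
(2) the permitted window runs from May 10, 1996 + 16 = May 26, 1996 to May 10, 1996 + 36 = Jun 15, 1996; Jun 10, 1996 falls inside that range.
(3) permitted from Jun 10, 1996 + 10 days = Jun 20, 1996 onward; Jul 4, 1996 is on or after that date.
(4) due by Jul 4, 1996 + 69 days = Sep 11, 1996; Sep 13, 1996 misses that deadline by 2 days.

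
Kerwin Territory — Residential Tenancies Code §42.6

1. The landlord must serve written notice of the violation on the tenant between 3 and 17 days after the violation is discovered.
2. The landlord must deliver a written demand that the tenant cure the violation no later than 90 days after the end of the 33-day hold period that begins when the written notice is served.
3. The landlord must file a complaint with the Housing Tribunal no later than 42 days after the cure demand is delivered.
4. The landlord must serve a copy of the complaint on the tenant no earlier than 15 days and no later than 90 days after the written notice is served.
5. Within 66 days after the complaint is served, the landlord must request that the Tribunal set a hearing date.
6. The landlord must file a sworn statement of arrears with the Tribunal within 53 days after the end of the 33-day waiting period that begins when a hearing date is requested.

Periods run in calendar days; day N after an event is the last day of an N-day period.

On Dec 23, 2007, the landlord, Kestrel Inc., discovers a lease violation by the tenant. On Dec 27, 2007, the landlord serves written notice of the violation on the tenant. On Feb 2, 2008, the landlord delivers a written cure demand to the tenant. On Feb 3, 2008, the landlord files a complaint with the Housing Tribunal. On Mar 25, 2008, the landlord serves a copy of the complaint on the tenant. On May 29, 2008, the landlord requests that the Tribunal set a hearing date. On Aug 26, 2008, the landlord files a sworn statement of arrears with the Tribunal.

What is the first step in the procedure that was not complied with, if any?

(1) the permitted window runs from Dec 23, 2007 + 3 = Dec 26, 2007 to Dec 23, 2007 + 17 = Jan 9, 2008; Dec 27, 2007 falls inside that range.
(2) due by Jan 29, 2008 + 90 days = Apr 28, 2008; Feb 2, 2008 is within that limit.
(3) due by Feb 2, 2008 + 42 days = Mar 15, 2008; Feb 3, 2008 is within that limit.
(4) the permitted window runs from Dec 27, 2007 + 15 = Jan 11, 2008 to Dec 27, 2007 + 90 = Mar 26, 2008; done Mar 25, 2008 — within the window.
(5) due by Mar 25, 2008 + 66 days = May 30, 2008; May 29, 2008 is within that limit.
(6) due by Jul 1, 2008 + 53 days = Aug 23, 2008; Aug 26, 2008 misses that deadline by 3 days.

Step 6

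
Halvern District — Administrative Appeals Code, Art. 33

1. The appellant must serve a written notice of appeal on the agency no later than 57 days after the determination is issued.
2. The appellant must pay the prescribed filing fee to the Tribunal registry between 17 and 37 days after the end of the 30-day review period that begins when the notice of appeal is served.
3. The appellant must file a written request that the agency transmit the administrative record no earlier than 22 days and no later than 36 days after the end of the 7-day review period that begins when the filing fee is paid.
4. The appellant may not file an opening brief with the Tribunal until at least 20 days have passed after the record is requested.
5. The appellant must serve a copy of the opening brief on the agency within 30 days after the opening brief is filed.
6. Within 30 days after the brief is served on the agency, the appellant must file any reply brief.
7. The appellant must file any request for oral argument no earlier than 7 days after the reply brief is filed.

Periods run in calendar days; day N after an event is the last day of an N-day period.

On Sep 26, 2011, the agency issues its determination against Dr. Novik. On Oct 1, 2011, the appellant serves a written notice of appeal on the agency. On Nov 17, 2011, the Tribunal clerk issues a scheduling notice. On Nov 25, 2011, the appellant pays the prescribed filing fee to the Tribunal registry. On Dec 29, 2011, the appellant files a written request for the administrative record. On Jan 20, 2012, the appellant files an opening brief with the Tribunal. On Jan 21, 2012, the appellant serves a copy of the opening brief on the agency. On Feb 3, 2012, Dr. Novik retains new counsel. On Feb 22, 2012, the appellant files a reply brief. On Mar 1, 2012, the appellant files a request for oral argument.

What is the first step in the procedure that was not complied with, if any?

Step 1 — counting 57 days from Sep 26, 2011 (when the determination is issued) gives a deadline of Nov 22, 2011; Oct 1, 2011 is within that limit.
Step 2 — 17 and 37 days from Oct 31, 2011 (end of the 30-day review period, which began when the notice of appeal is served on Oct 1, 2011) are Nov 17, 2011 and Dec 7, 2011 respectively; Nov 25, 2011 falls inside that range.
Step 3 — 22 and 36 days from Dec 2, 2011 (end of the 7-day review period, which began when the filing fee is paid on Nov 25, 2011) are Dec 24, 2011 and Jan 7, 2012 respectively; done Dec 29, 2011 — within the window.
Step 4 — must wait 20 days from Dec 29, 2011 (when the record is requested), so not before Jan 18, 2012; done Jan 20, 2012 — permitted.
Step 5 — counting 30 days from Jan 20, 2012 (when the opening brief is filed) gives a deadline of Feb 19, 2012; completed Jan 21, 2012, before the deadline.
Step 6 — counting 30 days from Jan 21, 2012 (when the brief is served on the agency) gives a deadline of Feb 20, 2012; done Feb 22, 2012 — 2 days late.
That is the first point of non-compliance.

Step 6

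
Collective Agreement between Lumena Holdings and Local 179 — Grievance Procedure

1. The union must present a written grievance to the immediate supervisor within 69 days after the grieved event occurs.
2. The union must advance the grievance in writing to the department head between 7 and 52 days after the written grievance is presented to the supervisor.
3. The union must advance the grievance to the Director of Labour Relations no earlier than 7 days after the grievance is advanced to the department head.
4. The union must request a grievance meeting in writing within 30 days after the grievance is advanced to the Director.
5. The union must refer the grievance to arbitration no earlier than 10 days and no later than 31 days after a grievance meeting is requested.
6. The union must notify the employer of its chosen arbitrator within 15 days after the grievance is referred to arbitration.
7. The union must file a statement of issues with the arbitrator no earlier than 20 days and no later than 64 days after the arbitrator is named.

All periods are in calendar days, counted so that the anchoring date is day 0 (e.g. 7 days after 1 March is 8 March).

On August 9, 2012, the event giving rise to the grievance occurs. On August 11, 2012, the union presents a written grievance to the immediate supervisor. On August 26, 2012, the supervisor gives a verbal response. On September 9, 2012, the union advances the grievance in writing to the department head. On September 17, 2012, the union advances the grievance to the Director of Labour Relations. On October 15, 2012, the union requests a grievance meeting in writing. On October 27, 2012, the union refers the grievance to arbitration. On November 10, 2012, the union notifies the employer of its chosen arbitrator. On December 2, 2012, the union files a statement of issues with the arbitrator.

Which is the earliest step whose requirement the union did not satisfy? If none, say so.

None — every step was satisfied

Step 1 — counting 69 days from August 9, 2012 (when the grieved event occurs) gives a deadline of October 17, 2012; done August 11, 2012 — timely.
Step 2 — 7 and 52 days from August 11, 2012 (when the written grievance is presented to the supervisor) are August 18, 2012 and October 2, 2012 respectively; September 9, 2012 falls inside that range.
Step 3 — must wait 7 days from September 9, 2012 (when the grievance is advanced to the department head), so not before September 16, 2012; September 17, 2012 is on or after that date.
Step 4 — counting 30 days from September 17, 2012 (when the grievance is advanced to the Director) gives a deadline of October 17, 2012; October 15, 2012 is within that limit.
Step 5 — 10 and 31 days from October 15, 2012 (when a grievance meeting is requested) are October 25, 2012 and November 15, 2012 respectively; done October 27, 2012, which is between those dates.
Step 6 — counting 15 days from October 27, 2012 (when the grievance is referred to arbitration) gives a deadline of November 11, 2012; November 10, 2012 is within that limit.
Step 7 — 20 and 64 days from November 10, 2012 (when the arbitrator is named) are November 30, 2012 and January 13, 2013 respectively; done December 2, 2012 — within the window.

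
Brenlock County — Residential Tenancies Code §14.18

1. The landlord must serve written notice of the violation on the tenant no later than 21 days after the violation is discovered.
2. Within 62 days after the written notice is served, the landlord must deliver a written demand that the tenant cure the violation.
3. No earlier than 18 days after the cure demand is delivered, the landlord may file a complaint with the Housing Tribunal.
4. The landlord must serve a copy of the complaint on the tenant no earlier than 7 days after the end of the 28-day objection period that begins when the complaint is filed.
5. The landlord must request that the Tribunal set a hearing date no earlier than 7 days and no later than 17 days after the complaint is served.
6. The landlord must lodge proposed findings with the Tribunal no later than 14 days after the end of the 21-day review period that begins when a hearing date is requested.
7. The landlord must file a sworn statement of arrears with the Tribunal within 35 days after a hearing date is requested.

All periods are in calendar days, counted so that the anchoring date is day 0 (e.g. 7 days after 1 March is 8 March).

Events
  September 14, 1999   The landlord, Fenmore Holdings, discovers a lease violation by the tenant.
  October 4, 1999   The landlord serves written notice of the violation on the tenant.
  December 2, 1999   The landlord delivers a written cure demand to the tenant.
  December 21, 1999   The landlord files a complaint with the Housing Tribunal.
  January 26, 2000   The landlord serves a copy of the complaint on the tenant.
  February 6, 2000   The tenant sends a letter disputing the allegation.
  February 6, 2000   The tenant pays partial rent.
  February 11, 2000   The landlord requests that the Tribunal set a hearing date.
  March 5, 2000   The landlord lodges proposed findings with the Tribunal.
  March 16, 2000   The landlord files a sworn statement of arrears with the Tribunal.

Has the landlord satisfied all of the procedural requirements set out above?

Step 1 — counting 21 days from September 14, 1999 (when the violation is discovered) gives a deadline of October 5, 1999; done October 4, 1999 — timely.
Step 2 — counting 62 days from October 4, 1999 (when the written notice is served) gives a deadline of December 5, 1999; December 2, 1999 is within that limit.
Step 3 — must wait 18 days from December 2, 1999 (when the cure demand is delivered), so not before December 20, 1999; done December 21, 1999, after the minimum wait.
Step 4 — must wait 7 days from January 18, 2000 (end of the 28-day objection period, which began when the complaint is filed on December 21, 1999), so not before January 25, 2000; January 26, 2000 is on or after that date.
Step 5 — 7 and 17 days from January 26, 2000 (when the complaint is served) are February 2, 2000 and February 12, 2000 respectively; February 11, 2000 falls inside that range.
Step 6 — counting 14 days from March 3, 2000 (end of the 21-day review period, which began when a hearing date is requested on February 11, 2000) gives a deadline of March 17, 2000; done March 5, 2000 — timely.
Step 7 — counting 35 days from February 11, 2000 (when a hearing date is requested) gives a deadline of March 17, 2000; done March 16, 2000 — timely.

Yes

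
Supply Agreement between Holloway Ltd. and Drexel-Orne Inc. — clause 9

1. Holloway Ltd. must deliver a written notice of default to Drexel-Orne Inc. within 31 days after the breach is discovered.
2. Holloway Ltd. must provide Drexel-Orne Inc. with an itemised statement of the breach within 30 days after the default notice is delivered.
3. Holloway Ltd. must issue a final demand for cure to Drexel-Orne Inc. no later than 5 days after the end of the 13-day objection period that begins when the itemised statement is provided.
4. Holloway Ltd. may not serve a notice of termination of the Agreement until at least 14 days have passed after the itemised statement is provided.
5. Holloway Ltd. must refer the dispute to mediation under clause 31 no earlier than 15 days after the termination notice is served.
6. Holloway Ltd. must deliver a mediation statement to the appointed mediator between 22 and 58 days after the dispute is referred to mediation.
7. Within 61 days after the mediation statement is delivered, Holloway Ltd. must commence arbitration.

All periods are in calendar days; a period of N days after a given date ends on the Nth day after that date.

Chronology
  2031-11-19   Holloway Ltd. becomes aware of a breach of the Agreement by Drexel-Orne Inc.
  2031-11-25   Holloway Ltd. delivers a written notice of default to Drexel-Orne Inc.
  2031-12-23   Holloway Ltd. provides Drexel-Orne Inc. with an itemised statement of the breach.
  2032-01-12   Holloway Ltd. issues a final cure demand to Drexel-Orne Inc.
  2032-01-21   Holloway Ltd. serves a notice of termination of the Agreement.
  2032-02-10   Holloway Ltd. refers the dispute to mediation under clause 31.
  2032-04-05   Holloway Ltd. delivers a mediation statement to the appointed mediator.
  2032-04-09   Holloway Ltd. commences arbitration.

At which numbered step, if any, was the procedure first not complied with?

Step 3

(1) due by 2031-11-19 + 31 days = 2031-12-20; done 2031-11-25 — timely.
(2) due by 2031-11-25 + 30 days = 2031-12-25; done 2031-12-23 — timely.
(3) due by 2032-01-05 + 5 days = 2032-01-10; 2032-01-12 misses that deadline by 2 days.
That is the first point of non-compliance.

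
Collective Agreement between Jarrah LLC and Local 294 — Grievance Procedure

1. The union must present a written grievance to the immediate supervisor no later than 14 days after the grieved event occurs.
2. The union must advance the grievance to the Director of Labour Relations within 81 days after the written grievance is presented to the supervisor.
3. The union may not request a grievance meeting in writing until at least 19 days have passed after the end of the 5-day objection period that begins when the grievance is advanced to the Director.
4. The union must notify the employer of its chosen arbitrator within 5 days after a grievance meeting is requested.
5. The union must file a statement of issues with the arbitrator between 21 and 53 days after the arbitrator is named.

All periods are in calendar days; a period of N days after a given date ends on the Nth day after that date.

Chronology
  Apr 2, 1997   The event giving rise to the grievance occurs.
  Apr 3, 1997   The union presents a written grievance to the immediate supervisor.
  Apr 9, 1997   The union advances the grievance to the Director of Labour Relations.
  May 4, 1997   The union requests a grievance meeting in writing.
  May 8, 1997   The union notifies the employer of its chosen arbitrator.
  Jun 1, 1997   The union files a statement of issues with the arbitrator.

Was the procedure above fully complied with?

Step 1: 14 days after Apr 2, 1997 (when the grieved event occurs) is Apr 16, 1997; completed Apr 3, 1997, before the deadline.
Step 2: 81 days after Apr 3, 1997 (when the written grievance is presented to the supervisor) is Jun 23, 1997; completed Apr 9, 1997, before the deadline.
Step 3: the earliest permitted date is 19 days after Apr 14, 1997 (end of the 5-day objection period, which began when the grievance is advanced to the Director on Apr 9, 1997), i.e. May 3, 1997; done May 4, 1997, after the minimum wait.
Step 4: 5 days after May 4, 1997 (when a grievance meeting is requested) is May 9, 1997; done May 8, 1997 — timely.
Step 5: the window is 21–53 days after May 8, 1997 (when the arbitrator is named), so May 29, 1997 through Jun 30, 1997; done Jun 1, 1997, which is between those dates.

Yes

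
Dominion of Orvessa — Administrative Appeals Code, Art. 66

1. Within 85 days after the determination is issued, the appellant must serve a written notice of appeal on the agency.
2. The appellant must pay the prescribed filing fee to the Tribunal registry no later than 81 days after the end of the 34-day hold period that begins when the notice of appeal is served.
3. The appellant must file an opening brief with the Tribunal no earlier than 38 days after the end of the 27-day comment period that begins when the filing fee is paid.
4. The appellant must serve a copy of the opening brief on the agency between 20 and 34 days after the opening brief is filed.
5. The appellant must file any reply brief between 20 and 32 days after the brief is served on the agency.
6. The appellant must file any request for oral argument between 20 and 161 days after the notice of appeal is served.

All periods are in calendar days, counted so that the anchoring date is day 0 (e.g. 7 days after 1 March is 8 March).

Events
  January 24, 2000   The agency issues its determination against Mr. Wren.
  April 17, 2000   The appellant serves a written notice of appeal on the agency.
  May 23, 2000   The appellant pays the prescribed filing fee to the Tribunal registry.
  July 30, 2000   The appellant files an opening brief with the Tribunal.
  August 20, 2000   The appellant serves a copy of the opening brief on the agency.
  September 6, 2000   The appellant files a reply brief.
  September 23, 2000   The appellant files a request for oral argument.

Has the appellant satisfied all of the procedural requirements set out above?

No

Step 1 — counting 85 days from January 24, 2000 (when the determination is issued) gives a deadline of April 18, 2000; April 17, 2000 is within that limit.
Step 2 — counting 81 days from May 21, 2000 (end of the 34-day hold period, which began when the notice of appeal is served on April 17, 2000) gives a deadline of August 10, 2000; May 23, 2000 is within that limit.
Step 3 — must wait 38 days from June 19, 2000 (end of the 27-day comment period, which began when the filing fee is paid on May 23, 2000), so not before July 27, 2000; July 30, 2000 is on or after that date.
Step 4 — 20 and 34 days from July 30, 2000 (when the opening brief is filed) are August 19, 2000 and September 2, 2000 respectively; done August 20, 2000 — within the window.
Step 5 — 20 and 32 days from August 20, 2000 (when the brief is served on the agency) are September 9, 2000 and September 21, 2000 respectively; September 6, 2000 is 3 days too early.
Later steps need not be reached.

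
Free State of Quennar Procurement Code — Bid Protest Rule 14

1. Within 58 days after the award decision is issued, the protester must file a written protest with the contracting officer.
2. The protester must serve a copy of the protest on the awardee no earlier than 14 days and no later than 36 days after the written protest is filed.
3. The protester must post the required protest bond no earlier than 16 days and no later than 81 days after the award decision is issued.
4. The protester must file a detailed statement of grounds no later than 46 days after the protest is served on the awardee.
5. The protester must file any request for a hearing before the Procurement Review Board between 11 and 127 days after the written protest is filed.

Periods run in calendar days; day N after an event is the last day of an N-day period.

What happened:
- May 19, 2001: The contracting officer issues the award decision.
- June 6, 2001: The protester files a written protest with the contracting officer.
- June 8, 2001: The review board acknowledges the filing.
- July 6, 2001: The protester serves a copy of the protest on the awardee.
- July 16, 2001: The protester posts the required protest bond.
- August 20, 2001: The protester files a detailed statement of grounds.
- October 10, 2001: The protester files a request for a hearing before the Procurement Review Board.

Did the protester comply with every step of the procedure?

Yes

Step 1 — counting 58 days from May 19, 2001 (when the award decision is issued) gives a deadline of July 16, 2001; completed June 6, 2001, before the deadline.
Step 2 — 14 and 36 days from June 6, 2001 (when the written protest is filed) are June 20, 2001 and July 12, 2001 respectively; done July 6, 2001 — within the window.
Step 3 — 16 and 81 days from May 19, 2001 (when the award decision is issued) are June 4, 2001 and August 8, 2001 respectively; done July 16, 2001 — within the window.
Step 4 — counting 46 days from July 6, 2001 (when the protest is served on the awardee) gives a deadline of August 21, 2001; done August 20, 2001 — timely.
Step 5 — 11 and 127 days from June 6, 2001 (when the written protest is filed) are June 17, 2001 and October 11, 2001 respectively; done October 10, 2001, which is between those dates.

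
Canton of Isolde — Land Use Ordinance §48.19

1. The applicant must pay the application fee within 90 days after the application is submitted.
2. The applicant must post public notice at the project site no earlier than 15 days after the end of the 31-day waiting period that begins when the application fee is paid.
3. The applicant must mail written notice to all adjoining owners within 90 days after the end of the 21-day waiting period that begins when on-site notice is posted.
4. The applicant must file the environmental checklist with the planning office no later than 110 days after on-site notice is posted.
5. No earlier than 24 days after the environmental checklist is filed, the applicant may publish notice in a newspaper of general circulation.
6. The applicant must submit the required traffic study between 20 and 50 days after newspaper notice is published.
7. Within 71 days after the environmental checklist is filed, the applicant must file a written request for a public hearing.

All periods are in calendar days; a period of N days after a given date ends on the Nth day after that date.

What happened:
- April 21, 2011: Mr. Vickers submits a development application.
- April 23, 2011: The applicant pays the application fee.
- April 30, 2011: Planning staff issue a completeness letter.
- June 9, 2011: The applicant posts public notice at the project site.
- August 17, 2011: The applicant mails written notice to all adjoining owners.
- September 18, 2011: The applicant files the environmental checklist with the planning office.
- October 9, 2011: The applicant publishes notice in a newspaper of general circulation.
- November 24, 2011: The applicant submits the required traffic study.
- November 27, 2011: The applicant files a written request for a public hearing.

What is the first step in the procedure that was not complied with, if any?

Step 5

Step 1: 90 days after April 21, 2011 (when the application is submitted) is July 20, 2011; completed April 23, 2011, before the deadline.
Step 2: the earliest permitted date is 15 days after May 24, 2011 (end of the 31-day waiting period, which began when the application fee is paid on April 23, 2011), i.e. June 8, 2011; done June 9, 2011, after the minimum wait.
Step 3: 90 days after June 30, 2011 (end of the 21-day waiting period, which began when on-site notice is posted on June 9, 2011) is September 28, 2011; completed August 17, 2011, before the deadline.
Step 4: 110 days after June 9, 2011 (when on-site notice is posted) is September 27, 2011; September 18, 2011 is within that limit.
Step 5: the earliest permitted date is 24 days after September 18, 2011 (when the environmental checklist is filed), i.e. October 12, 2011; October 9, 2011 is 3 days before the earliest permitted date.
The analysis stops there.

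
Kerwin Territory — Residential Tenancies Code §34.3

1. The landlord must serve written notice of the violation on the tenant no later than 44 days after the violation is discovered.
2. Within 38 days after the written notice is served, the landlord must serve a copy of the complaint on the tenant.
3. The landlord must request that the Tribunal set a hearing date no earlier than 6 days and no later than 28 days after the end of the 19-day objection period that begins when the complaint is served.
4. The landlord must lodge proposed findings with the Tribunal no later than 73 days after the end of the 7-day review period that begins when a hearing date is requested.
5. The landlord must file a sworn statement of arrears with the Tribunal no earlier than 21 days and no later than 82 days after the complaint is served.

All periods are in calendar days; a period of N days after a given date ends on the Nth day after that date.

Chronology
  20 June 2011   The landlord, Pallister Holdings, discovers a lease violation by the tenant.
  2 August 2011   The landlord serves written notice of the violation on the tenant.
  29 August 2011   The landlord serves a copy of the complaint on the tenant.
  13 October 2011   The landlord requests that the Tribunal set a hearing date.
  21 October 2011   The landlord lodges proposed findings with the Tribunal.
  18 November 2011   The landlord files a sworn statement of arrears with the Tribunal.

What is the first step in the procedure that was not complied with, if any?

None — every step was satisfied

Step 1: 44 days after 20 June 2011 (when the violation is discovered) is 3 August 2011; completed 2 August 2011, before the deadline.
Step 2: 38 days after 2 August 2011 (when the written notice is served) is 9 September 2011; completed 29 August 2011, before the deadline.
Step 3: the window is 6–28 days after 17 September 2011 (end of the 19-day objection period, which began when the complaint is served on 29 August 2011), so 23 September 2011 through 15 October 2011; done 13 October 2011 — within the window.
Step 4: 73 days after 20 October 2011 (end of the 7-day review period, which began when a hearing date is requested on 13 October 2011) is 1 January 2012; done 21 October 2011 — timely.
Step 5: the window is 21–82 days after 29 August 2011 (when the complaint is served), so 19 September 2011 through 19 November 2011; done 18 November 2011, which is between those dates.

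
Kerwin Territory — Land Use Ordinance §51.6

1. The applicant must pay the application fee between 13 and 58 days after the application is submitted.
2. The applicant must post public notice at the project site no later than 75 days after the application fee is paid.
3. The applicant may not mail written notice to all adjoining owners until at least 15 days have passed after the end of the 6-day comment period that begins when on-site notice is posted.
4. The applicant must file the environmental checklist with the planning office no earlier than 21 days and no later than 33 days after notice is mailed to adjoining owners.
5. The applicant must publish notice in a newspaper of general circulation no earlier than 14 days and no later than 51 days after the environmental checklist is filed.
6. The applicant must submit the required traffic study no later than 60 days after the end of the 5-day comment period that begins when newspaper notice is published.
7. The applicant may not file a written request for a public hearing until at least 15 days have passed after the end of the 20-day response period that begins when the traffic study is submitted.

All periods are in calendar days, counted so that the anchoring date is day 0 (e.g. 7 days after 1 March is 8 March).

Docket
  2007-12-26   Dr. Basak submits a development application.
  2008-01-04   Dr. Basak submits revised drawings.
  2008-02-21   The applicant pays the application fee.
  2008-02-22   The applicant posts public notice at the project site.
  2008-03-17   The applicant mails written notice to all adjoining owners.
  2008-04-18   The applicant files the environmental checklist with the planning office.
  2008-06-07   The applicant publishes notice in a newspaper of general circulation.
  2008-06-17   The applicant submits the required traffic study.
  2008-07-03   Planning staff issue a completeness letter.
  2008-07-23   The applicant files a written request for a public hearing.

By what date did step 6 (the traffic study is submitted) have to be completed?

2008-08-11

Newspaper notice is published on 2008-06-07; the 5-day comment period therefore ends 2008-06-12, and step 6 runs from that date. 60 days after 2008-06-12 is 2008-08-11.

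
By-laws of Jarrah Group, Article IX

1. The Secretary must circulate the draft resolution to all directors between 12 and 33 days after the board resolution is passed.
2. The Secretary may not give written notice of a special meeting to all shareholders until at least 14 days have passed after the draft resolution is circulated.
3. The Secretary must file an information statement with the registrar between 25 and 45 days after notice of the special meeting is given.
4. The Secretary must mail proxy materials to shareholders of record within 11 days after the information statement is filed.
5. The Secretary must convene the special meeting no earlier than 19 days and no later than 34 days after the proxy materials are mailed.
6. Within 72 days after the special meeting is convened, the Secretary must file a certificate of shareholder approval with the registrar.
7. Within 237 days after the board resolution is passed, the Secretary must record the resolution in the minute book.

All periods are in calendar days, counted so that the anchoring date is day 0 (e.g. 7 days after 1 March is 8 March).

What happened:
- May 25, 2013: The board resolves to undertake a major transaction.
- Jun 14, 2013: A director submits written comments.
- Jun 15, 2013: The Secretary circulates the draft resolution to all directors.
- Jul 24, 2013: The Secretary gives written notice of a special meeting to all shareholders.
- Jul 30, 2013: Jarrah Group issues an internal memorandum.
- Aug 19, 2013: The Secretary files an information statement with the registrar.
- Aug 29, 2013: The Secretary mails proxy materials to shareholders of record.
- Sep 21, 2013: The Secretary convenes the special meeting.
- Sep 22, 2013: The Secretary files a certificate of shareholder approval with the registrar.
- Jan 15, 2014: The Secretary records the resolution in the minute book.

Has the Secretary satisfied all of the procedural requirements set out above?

Step 1 — 12 and 33 days from May 25, 2013 (when the board resolution is passed) are Jun 6, 2013 and Jun 27, 2013 respectively; done Jun 15, 2013, which is between those dates.
Step 2 — must wait 14 days from Jun 15, 2013 (when the draft resolution is circulated), so not before Jun 29, 2013; Jul 24, 2013 is on or after that date.
Step 3 — 25 and 45 days from Jul 24, 2013 (when notice of the special meeting is given) are Aug 18, 2013 and Sep 7, 2013 respectively; done Aug 19, 2013, which is between those dates.
Step 4 — counting 11 days from Aug 19, 2013 (when the information statement is filed) gives a deadline of Aug 30, 2013; Aug 29, 2013 is within that limit.
Step 5 — 19 and 34 days from Aug 29, 2013 (when the proxy materials are mailed) are Sep 17, 2013 and Oct 2, 2013 respectively; Sep 21, 2013 falls inside that range.
Step 6 — counting 72 days from Sep 21, 2013 (when the special meeting is convened) gives a deadline of Dec 2, 2013; done Sep 22, 2013 — timely.
Step 7 — counting 237 days from May 25, 2013 (when the board resolution is passed) gives a deadline of Jan 17, 2014; done Jan 15, 2014 — timely.

Yes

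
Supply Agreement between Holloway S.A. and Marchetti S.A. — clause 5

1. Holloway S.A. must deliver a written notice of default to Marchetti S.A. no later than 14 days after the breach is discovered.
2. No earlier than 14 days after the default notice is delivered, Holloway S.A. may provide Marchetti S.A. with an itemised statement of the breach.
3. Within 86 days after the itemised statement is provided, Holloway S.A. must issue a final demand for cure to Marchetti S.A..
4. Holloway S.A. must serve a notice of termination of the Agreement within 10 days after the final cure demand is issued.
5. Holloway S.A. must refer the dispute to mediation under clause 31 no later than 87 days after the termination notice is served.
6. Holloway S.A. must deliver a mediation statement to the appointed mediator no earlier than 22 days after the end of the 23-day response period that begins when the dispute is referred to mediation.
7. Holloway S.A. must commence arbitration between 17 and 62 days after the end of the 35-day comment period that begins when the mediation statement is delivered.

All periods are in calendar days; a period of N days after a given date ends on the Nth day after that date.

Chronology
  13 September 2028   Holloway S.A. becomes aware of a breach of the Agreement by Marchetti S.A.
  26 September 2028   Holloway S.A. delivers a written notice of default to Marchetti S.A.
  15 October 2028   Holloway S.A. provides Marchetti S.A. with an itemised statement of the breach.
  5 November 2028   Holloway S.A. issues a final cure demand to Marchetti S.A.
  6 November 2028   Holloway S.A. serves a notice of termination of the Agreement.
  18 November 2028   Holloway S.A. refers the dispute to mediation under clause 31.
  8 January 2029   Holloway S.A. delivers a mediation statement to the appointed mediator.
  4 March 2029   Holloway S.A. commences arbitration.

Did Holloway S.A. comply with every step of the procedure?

(1) due by 13 September 2028 + 14 days = 27 September 2028; done 26 September 2028 — timely.
(2) permitted from 26 September 2028 + 14 days = 10 October 2028 onward; 15 October 2028 is on or after that date.
(3) due by 15 October 2028 + 86 days = 9 January 2029; completed 5 November 2028, before the deadline.
(4) due by 5 November 2028 + 10 days = 15 November 2028; completed 6 November 2028, before the deadline.
(5) due by 6 November 2028 + 87 days = 1 February 2029; done 18 November 2028 — timely.
(6) permitted from 11 December 2028 + 22 days = 2 January 2029 onward; done 8 January 2029 — permitted.
(7) the permitted window runs from 12 February 2029 + 17 = 1 March 2029 to 12 February 2029 + 62 = 15 April 2029; done 4 March 2029, which is between those dates.

Yes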